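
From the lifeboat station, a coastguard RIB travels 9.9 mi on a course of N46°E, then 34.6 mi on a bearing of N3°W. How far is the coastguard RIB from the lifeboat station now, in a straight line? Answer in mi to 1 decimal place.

41.8 mi

Leg 1 (N46°E, 9.9 mi): east 9.9 sin 46° = 7.12, north 9.9 cos 46° = 6.88
Leg 2 (N3°W, 34.6 mi): east 34.6 sin 357° = -1.81, north 34.6 cos 357° = 34.55
Net: 5.31 east, 41.43 north. Distance = √((5.31)² + (41.43)²) = 41.769 mi.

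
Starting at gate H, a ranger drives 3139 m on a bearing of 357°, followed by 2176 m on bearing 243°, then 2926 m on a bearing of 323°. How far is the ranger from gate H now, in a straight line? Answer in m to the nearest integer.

Leg 1 (357°, 3139 m): east 3139 sin 357° = -164.28, north 3139 cos 357° = 3134.70
Leg 2 (243°, 2176 m): east 2176 sin 243° = -1938.83, north 2176 cos 243° = -987.88
Leg 3 (323°, 2926 m): east 2926 sin 323° = -1760.91, north 2926 cos 323° = 2336.81
Net: -3864.02 east, 4483.62 north. Distance = √((-3864.02)² + (4483.62)²) = 5918.914 m.

5919 m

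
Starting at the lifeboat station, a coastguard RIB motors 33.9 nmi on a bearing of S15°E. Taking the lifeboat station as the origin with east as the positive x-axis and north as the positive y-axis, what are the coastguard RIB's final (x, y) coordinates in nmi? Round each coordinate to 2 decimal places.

Leg 1 (S15°E, 33.9 nmi): east 33.9 sin 165° = 8.77, north 33.9 cos 165° = -32.74
Summing: 8.77 nmi east, -32.74 nmi north → (8.77, -32.74).

(8.77, -32.74)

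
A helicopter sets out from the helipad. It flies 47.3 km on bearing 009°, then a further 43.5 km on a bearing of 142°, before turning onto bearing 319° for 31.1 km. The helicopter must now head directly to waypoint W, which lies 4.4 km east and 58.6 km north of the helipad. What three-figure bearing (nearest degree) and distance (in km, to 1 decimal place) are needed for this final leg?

Leg 1 (009°, 47.3 km): east 47.3 sin 9° = 7.40, north 47.3 cos 9° = 46.72
Leg 2 (142°, 43.5 km): east 43.5 sin 142° = 26.78, north 43.5 cos 142° = -34.28
Leg 3 (319°, 31.1 km): east 31.1 sin 319° = -20.40, north 31.1 cos 319° = 23.47
Current position: (13.78, 35.91). Target: (4.4, 58.6). Remaining: Δeast = -9.38, Δnorth = 22.69.
Bearing = atan2(-9.38, 22.69) mod 360° = 337.55°; distance = √((-9.38)² + (22.69)²) = 24.551 km.

338°, 24.6 km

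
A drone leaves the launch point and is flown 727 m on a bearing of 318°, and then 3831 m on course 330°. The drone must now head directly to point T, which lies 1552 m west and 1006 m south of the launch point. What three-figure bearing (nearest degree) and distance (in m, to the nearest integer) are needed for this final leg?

170°, 4938 m

Leg 1 (318°, 727 m): east 727 sin 318° = -486.46, north 727 cos 318° = 540.27
Leg 2 (330°, 3831 m): east 3831 sin 330° = -1915.50, north 3831 cos 330° = 3317.74
Current position: (-2401.96, 3858.01). Target: (-1552, -1006). Remaining: Δeast = 849.96, Δnorth = -4864.01.
Bearing = atan2(849.96, -4864.01) mod 360° = 170.09°; distance = √((849.96)² + (-4864.01)²) = 4937.714 m.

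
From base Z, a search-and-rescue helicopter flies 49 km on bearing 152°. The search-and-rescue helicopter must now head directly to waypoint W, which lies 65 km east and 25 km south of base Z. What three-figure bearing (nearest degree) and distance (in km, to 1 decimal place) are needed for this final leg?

Leg 1 (152°, 49 km): east 49 sin 152° = 23.00, north 49 cos 152° = -43.26
Current position: (23.00, -43.26). Target: (65, -25). Remaining: Δeast = 42.00, Δnorth = 18.26.
Bearing = atan2(42.00, 18.26) mod 360° = 66.50°; distance = √((42.00)² + (18.26)²) = 45.796 km.

066°, 45.8 km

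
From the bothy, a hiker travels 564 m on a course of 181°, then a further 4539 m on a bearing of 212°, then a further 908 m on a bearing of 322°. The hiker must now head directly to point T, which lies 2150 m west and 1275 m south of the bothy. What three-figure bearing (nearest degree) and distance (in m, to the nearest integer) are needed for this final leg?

Leg 1 (181°, 564 m): east 564 sin 181° = -9.84, north 564 cos 181° = -563.91
Leg 2 (212°, 4539 m): east 4539 sin 212° = -2405.30, north 4539 cos 212° = -3849.29
Leg 3 (322°, 908 m): east 908 sin 322° = -559.02, north 908 cos 322° = 715.51
Current position: (-2974.17, -3697.69). Target: (-2150, -1275). Remaining: Δeast = 824.17, Δnorth = 2422.69.
Bearing = atan2(824.17, 2422.69) mod 360° = 18.79°; distance = √((824.17)² + (2422.69)²) = 2559.039 m.

019°, 2559 m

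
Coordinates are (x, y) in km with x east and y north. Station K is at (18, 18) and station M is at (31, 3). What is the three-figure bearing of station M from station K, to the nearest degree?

139°

Δeast = 31 − 18 = 13.00; Δnorth = 3 − 18 = -15.00.
Bearing = atan2(Δeast, Δnorth) mod 360° = 139.09° ≈ 139°.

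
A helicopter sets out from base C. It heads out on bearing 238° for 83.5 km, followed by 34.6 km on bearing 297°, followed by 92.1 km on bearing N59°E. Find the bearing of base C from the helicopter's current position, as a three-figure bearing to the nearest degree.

Leg 1 (238°, 83.5 km): east 83.5 sin 238° = -70.81, north 83.5 cos 238° = -44.25
Leg 2 (297°, 34.6 km): east 34.6 sin 297° = -30.83, north 34.6 cos 297° = 15.71
Leg 3 (N59°E, 92.1 km): east 92.1 sin 59° = 78.95, north 92.1 cos 59° = 47.44
Net displacement: -22.70 east, 18.89 north. Direction back to start is (22.70, -18.89): bearing = atan2(22.70, -18.89) mod 360° = 129.78° ≈ 130°.

130°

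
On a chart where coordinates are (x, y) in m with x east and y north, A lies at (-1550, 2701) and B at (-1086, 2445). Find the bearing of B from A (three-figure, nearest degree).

Δeast = -1086 − -1550 = 464.00; Δnorth = 2445 − 2701 = -256.00.
Bearing = atan2(Δeast, Δnorth) mod 360° = 118.89° ≈ 119°.

119°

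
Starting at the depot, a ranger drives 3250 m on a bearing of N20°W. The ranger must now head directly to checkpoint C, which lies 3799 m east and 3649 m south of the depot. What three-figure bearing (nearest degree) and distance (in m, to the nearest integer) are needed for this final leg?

144°, 8309 m

Leg 1 (N20°W, 3250 m): east 3250 sin 340° = -1111.57, north 3250 cos 340° = 3054.00
Current position: (-1111.57, 3054.00). Target: (3799, -3649). Remaining: Δeast = 4910.57, Δnorth = -6703.00.
Bearing = atan2(4910.57, -6703.00) mod 360° = 143.77°; distance = √((4910.57)² + (-6703.00)²) = 8309.264 m.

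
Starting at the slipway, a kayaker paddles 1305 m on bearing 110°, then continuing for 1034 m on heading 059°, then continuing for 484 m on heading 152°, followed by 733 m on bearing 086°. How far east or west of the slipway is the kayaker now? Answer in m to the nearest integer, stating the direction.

Leg 1 (110°, 1305 m): east 1305 sin 110° = 1226.30, north 1305 cos 110° = -446.34
Leg 2 (059°, 1034 m): east 1034 sin 59° = 886.31, north 1034 cos 59° = 532.55
Leg 3 (152°, 484 m): east 484 sin 152° = 227.22, north 484 cos 152° = -427.35
Leg 4 (086°, 733 m): east 733 sin 86° = 731.21, north 733 cos 86° = 51.13
Net east component: 3071.05 m.

3071 m east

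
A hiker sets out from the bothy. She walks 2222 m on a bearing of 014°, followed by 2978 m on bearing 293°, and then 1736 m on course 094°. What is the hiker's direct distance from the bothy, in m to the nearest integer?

Leg 1 (014°, 2222 m): east 2222 sin 14° = 537.55, north 2222 cos 14° = 2156.00
Leg 2 (293°, 2978 m): east 2978 sin 293° = -2741.26, north 2978 cos 293° = 1163.60
Leg 3 (094°, 1736 m): east 1736 sin 94° = 1731.77, north 1736 cos 94° = -121.10
Net: -471.94 east, 3198.50 north. Distance = √((-471.94)² + (3198.50)²) = 3233.127 m.

3233 m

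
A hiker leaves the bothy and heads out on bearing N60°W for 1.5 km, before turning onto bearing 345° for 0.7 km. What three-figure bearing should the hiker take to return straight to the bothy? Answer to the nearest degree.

Leg 1 (N60°W, 1.5 km): east 1.5 sin 300° = -1.30, north 1.5 cos 300° = 0.75
Leg 2 (345°, 0.7 km): east 0.7 sin 345° = -0.18, north 0.7 cos 345° = 0.68
Net displacement: -1.48 east, 1.43 north. Direction back to start is (1.48, -1.43): bearing = atan2(1.48, -1.43) mod 360° = 133.93° ≈ 134°.

134°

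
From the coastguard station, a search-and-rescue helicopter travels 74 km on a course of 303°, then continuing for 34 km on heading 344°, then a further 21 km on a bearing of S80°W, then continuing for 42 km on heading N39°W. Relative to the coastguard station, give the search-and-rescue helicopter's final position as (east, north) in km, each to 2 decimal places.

Leg 1 (303°, 74 km): east 74 sin 303° = -62.06, north 74 cos 303° = 40.30
Leg 2 (344°, 34 km): east 34 sin 344° = -9.37, north 34 cos 344° = 32.68
Leg 3 (S80°W, 21 km): east 21 sin 260° = -20.68, north 21 cos 260° = -3.65
Leg 4 (N39°W, 42 km): east 42 sin 321° = -26.43, north 42 cos 321° = 32.64
Summing: -118.55 km east, 101.98 km north → (-118.55, 101.98).

(-118.55, 101.98)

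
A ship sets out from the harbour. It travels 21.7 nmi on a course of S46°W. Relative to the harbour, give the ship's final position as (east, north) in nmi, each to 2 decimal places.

(-15.61, -15.07)

Leg 1 (S46°W, 21.7 nmi): east 21.7 sin 226° = -15.61, north 21.7 cos 226° = -15.07
Summing: -15.61 nmi east, -15.07 nmi north → (-15.61, -15.07).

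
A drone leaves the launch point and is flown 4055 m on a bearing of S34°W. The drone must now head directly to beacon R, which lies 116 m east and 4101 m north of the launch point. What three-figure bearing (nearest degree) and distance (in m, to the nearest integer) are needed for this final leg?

Leg 1 (S34°W, 4055 m): east 4055 sin 214° = -2267.53, north 4055 cos 214° = -3361.75
Current position: (-2267.53, -3361.75). Target: (116, 4101). Remaining: Δeast = 2383.53, Δnorth = 7462.75.
Bearing = atan2(2383.53, 7462.75) mod 360° = 17.71°; distance = √((2383.53)² + (7462.75)²) = 7834.143 m.

018°, 7834 m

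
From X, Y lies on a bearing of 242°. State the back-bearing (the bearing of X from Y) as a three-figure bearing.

062°

Back-bearing = 242° − 180° = 062°.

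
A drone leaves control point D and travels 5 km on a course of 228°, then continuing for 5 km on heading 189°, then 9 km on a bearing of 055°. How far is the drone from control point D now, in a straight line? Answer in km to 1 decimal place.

4.2 km

Leg 1 (228°, 5 km): east 5 sin 228° = -3.72, north 5 cos 228° = -3.35
Leg 2 (189°, 5 km): east 5 sin 189° = -0.78, north 5 cos 189° = -4.94
Leg 3 (055°, 9 km): east 9 sin 55° = 7.37, north 9 cos 55° = 5.16
Net: 2.87 east, -3.12 north. Distance = √((2.87)² + (-3.12)²) = 4.244 km.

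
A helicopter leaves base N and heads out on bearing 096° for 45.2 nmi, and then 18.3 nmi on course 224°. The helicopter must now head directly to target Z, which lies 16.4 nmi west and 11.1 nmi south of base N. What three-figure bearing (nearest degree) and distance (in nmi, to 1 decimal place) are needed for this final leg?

278°, 49.1 nmi

Leg 1 (096°, 45.2 nmi): east 45.2 sin 96° = 44.95, north 45.2 cos 96° = -4.72
Leg 2 (224°, 18.3 nmi): east 18.3 sin 224° = -12.71, north 18.3 cos 224° = -13.16
Current position: (32.24, -17.89). Target: (-16.4, -11.1). Remaining: Δeast = -48.64, Δnorth = 6.79.
Bearing = atan2(-48.64, 6.79) mod 360° = 277.95°; distance = √((-48.64)² + (6.79)²) = 49.112 nmi.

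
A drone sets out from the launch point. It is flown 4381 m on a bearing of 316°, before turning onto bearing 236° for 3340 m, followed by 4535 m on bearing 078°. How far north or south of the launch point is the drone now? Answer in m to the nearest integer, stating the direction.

Leg 1 (316°, 4381 m): east 4381 sin 316° = -3043.30, north 4381 cos 316° = 3151.43
Leg 2 (236°, 3340 m): east 3340 sin 236° = -2768.99, north 3340 cos 236° = -1867.70
Leg 3 (078°, 4535 m): east 4535 sin 78° = 4435.90, north 4535 cos 78° = 942.88
Net north component: 2226.60 m.

2227 m north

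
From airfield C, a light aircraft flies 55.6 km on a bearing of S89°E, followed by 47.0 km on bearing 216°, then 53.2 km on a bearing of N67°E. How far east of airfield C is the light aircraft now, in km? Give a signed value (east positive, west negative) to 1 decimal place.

76.9 km

Leg 1 (S89°E, 55.6 km): east 55.6 sin 91° = 55.59, north 55.6 cos 91° = -0.97
Leg 2 (216°, 47.0 km): east 47.0 sin 216° = -27.63, north 47.0 cos 216° = -38.02
Leg 3 (N67°E, 53.2 km): east 53.2 sin 67° = 48.97, north 53.2 cos 67° = 20.79
Net east component: 76.94 km.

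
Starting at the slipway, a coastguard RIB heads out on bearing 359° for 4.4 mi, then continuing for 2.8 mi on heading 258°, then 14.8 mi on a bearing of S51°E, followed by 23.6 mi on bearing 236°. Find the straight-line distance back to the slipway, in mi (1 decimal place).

Leg 1 (359°, 4.4 mi): east 4.4 sin 359° = -0.08, north 4.4 cos 359° = 4.40
Leg 2 (258°, 2.8 mi): east 2.8 sin 258° = -2.74, north 2.8 cos 258° = -0.58
Leg 3 (S51°E, 14.8 mi): east 14.8 sin 129° = 11.50, north 14.8 cos 129° = -9.31
Leg 4 (236°, 23.6 mi): east 23.6 sin 236° = -19.57, north 23.6 cos 236° = -13.20
Net: -10.88 east, -18.69 north. Distance = √((-10.88)² + (-18.69)²) = 21.629 mi.

21.6 mi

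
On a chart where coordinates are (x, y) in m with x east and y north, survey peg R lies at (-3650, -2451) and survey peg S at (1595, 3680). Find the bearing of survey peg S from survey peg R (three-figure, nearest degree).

Δeast = 1595 − -3650 = 5245.00; Δnorth = 3680 − -2451 = 6131.00.
Bearing = atan2(Δeast, Δnorth) mod 360° = 40.55° ≈ 041°.

041°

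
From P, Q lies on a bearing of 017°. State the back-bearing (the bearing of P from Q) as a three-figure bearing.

197°

Back-bearing = 017° + 180° = 197°.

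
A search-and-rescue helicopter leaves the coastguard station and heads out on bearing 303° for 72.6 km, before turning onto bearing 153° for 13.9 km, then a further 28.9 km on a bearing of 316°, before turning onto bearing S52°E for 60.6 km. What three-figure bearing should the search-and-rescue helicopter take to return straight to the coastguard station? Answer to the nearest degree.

112°

Leg 1 (303°, 72.6 km): east 72.6 sin 303° = -60.89, north 72.6 cos 303° = 39.54
Leg 2 (153°, 13.9 km): east 13.9 sin 153° = 6.31, north 13.9 cos 153° = -12.38
Leg 3 (316°, 28.9 km): east 28.9 sin 316° = -20.08, north 28.9 cos 316° = 20.79
Leg 4 (S52°E, 60.6 km): east 60.6 sin 128° = 47.75, north 60.6 cos 128° = -37.31
Net displacement: -26.90 east, 10.64 north. Direction back to start is (26.90, -10.64): bearing = atan2(26.90, -10.64) mod 360° = 111.57° ≈ 112°.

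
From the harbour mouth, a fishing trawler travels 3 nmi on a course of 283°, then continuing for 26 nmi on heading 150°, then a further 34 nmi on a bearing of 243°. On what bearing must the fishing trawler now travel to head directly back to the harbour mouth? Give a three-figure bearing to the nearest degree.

Leg 1 (283°, 3 nmi): east 3 sin 283° = -2.92, north 3 cos 283° = 0.67
Leg 2 (150°, 26 nmi): east 26 sin 150° = 13.00, north 26 cos 150° = -22.52
Leg 3 (243°, 34 nmi): east 34 sin 243° = -30.29, north 34 cos 243° = -15.44
Net displacement: -20.22 east, -37.28 north. Direction back to start is (20.22, 37.28): bearing = atan2(20.22, 37.28) mod 360° = 28.47° ≈ 028°.

028°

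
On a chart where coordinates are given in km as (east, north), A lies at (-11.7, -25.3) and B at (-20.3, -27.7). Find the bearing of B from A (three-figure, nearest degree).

254°

Δeast = -20.3 − -11.7 = -8.60; Δnorth = -27.7 − -25.3 = -2.40.
Bearing = atan2(Δeast, Δnorth) mod 360° = 254.41° ≈ 254°.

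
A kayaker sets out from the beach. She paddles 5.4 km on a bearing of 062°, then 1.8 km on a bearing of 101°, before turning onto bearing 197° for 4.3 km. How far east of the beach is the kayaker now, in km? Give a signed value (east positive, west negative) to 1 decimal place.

5.3 km

Leg 1 (062°, 5.4 km): east 5.4 sin 62° = 4.77, north 5.4 cos 62° = 2.54
Leg 2 (101°, 1.8 km): east 1.8 sin 101° = 1.77, north 1.8 cos 101° = -0.34
Leg 3 (197°, 4.3 km): east 4.3 sin 197° = -1.26, north 4.3 cos 197° = -4.11
Net east component: 5.28 km.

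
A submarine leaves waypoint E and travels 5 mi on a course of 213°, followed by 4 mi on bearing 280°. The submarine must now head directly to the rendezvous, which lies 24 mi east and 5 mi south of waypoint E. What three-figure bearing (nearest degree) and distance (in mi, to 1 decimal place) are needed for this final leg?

Leg 1 (213°, 5 mi): east 5 sin 213° = -2.72, north 5 cos 213° = -4.19
Leg 2 (280°, 4 mi): east 4 sin 280° = -3.94, north 4 cos 280° = 0.69
Current position: (-6.66, -3.50). Target: (24, -5). Remaining: Δeast = 30.66, Δnorth = -1.50.
Bearing = atan2(30.66, -1.50) mod 360° = 92.80°; distance = √((30.66)² + (-1.50)²) = 30.699 mi.

093°, 30.7 mi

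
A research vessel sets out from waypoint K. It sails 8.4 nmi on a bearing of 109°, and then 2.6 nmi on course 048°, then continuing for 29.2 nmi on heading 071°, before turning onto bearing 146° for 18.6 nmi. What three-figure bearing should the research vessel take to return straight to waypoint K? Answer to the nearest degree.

278°

Leg 1 (109°, 8.4 nmi): east 8.4 sin 109° = 7.94, north 8.4 cos 109° = -2.73
Leg 2 (048°, 2.6 nmi): east 2.6 sin 48° = 1.93, north 2.6 cos 48° = 1.74
Leg 3 (071°, 29.2 nmi): east 29.2 sin 71° = 27.61, north 29.2 cos 71° = 9.51
Leg 4 (146°, 18.6 nmi): east 18.6 sin 146° = 10.40, north 18.6 cos 146° = -15.42
Net displacement: 47.88 east, -6.91 north. Direction back to start is (-47.88, 6.91): bearing = atan2(-47.88, 6.91) mod 360° = 278.21° ≈ 278°.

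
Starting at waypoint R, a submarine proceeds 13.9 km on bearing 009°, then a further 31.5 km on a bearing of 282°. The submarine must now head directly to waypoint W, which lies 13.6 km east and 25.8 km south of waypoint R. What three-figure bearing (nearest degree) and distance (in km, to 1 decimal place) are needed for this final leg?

Leg 1 (009°, 13.9 km): east 13.9 sin 9° = 2.17, north 13.9 cos 9° = 13.73
Leg 2 (282°, 31.5 km): east 31.5 sin 282° = -30.81, north 31.5 cos 282° = 6.55
Current position: (-28.64, 20.28). Target: (13.6, -25.8). Remaining: Δeast = 42.24, Δnorth = -46.08.
Bearing = atan2(42.24, -46.08) mod 360° = 137.49°; distance = √((42.24)² + (-46.08)²) = 62.507 km.

137°, 62.5 km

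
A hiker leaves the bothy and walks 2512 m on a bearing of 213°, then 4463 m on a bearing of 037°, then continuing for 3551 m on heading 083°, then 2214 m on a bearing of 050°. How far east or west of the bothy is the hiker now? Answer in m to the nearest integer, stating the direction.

Leg 1 (213°, 2512 m): east 2512 sin 213° = -1368.13, north 2512 cos 213° = -2106.74
Leg 2 (037°, 4463 m): east 4463 sin 37° = 2685.90, north 4463 cos 37° = 3564.31
Leg 3 (083°, 3551 m): east 3551 sin 83° = 3524.53, north 3551 cos 83° = 432.76
Leg 4 (050°, 2214 m): east 2214 sin 50° = 1696.02, north 2214 cos 50° = 1423.13
Net east component: 6538.32 m.

6538 m east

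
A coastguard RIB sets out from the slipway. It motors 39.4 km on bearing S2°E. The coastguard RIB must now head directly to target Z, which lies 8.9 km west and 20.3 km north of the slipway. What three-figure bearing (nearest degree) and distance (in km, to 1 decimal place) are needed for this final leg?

Leg 1 (S2°E, 39.4 km): east 39.4 sin 178° = 1.38, north 39.4 cos 178° = -39.38
Current position: (1.38, -39.38). Target: (-8.9, 20.3). Remaining: Δeast = -10.28, Δnorth = 59.68.
Bearing = atan2(-10.28, 59.68) mod 360° = 350.23°; distance = √((-10.28)² + (59.68)²) = 60.554 km.

350°, 60.6 km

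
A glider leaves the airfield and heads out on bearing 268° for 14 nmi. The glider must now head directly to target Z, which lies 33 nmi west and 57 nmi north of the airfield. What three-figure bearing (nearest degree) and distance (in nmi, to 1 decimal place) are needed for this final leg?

342°, 60.5 nmi

Leg 1 (268°, 14 nmi): east 14 sin 268° = -13.99, north 14 cos 268° = -0.49
Current position: (-13.99, -0.49). Target: (-33, 57). Remaining: Δeast = -19.01, Δnorth = 57.49.
Bearing = atan2(-19.01, 57.49) mod 360° = 341.70°; distance = √((-19.01)² + (57.49)²) = 60.550 nmi.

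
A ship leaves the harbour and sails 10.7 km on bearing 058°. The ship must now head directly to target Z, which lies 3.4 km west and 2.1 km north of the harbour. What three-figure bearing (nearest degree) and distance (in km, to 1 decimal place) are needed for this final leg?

254°, 13.0 km

Leg 1 (058°, 10.7 km): east 10.7 sin 58° = 9.07, north 10.7 cos 58° = 5.67
Current position: (9.07, 5.67). Target: (-3.4, 2.1). Remaining: Δeast = -12.47, Δnorth = -3.57.
Bearing = atan2(-12.47, -3.57) mod 360° = 254.03°; distance = √((-12.47)² + (-3.57)²) = 12.975 km.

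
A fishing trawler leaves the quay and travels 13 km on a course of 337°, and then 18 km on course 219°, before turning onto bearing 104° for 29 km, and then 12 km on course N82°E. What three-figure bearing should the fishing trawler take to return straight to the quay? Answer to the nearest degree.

Leg 1 (337°, 13 km): east 13 sin 337° = -5.08, north 13 cos 337° = 11.97
Leg 2 (219°, 18 km): east 18 sin 219° = -11.33, north 18 cos 219° = -13.99
Leg 3 (104°, 29 km): east 29 sin 104° = 28.14, north 29 cos 104° = -7.02
Leg 4 (N82°E, 12 km): east 12 sin 82° = 11.88, north 12 cos 82° = 1.67
Net displacement: 23.61 east, -7.37 north. Direction back to start is (-23.61, 7.37): bearing = atan2(-23.61, 7.37) mod 360° = 287.33° ≈ 287°.

287°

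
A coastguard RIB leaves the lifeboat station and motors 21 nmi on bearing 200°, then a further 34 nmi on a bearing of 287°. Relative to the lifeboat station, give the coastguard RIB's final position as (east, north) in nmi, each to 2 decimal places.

(-39.70, -9.79)

Leg 1 (200°, 21 nmi): east 21 sin 200° = -7.18, north 21 cos 200° = -19.73
Leg 2 (287°, 34 nmi): east 34 sin 287° = -32.51, north 34 cos 287° = 9.94
Summing: -39.70 nmi east, -9.79 nmi north → (-39.70, -9.79).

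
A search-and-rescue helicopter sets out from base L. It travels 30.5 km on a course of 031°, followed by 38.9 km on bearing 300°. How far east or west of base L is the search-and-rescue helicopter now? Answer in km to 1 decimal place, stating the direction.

18.0 km west

Leg 1 (031°, 30.5 km): east 30.5 sin 31° = 15.71, north 30.5 cos 31° = 26.14
Leg 2 (300°, 38.9 km): east 38.9 sin 300° = -33.69, north 38.9 cos 300° = 19.45
Net east component: -17.98 km.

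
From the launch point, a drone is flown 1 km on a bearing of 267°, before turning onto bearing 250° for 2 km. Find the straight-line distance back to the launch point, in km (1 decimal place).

3.0 km

Leg 1 (267°, 1 km): east 1 sin 267° = -1.00, north 1 cos 267° = -0.05
Leg 2 (250°, 2 km): east 2 sin 250° = -1.88, north 2 cos 250° = -0.68
Net: -2.88 east, -0.74 north. Distance = √((-2.88)² + (-0.74)²) = 2.971 km.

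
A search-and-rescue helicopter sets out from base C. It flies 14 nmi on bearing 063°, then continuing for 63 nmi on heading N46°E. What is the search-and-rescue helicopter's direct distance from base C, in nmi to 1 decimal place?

Leg 1 (063°, 14 nmi): east 14 sin 63° = 12.47, north 14 cos 63° = 6.36
Leg 2 (N46°E, 63 nmi): east 63 sin 46° = 45.32, north 63 cos 46° = 43.76
Net: 57.79 east, 50.12 north. Distance = √((57.79)² + (50.12)²) = 76.498 nmi.

76.5 nmi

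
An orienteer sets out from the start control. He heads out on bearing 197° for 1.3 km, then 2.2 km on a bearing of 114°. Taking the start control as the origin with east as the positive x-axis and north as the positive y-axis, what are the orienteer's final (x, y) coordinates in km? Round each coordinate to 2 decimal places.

(1.63, -2.14)

Leg 1 (197°, 1.3 km): east 1.3 sin 197° = -0.38, north 1.3 cos 197° = -1.24
Leg 2 (114°, 2.2 km): east 2.2 sin 114° = 2.01, north 2.2 cos 114° = -0.89
Summing: 1.63 km east, -2.14 km north → (1.63, -2.14).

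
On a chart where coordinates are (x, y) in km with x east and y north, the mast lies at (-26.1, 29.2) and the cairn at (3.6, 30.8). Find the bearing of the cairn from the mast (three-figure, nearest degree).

Δeast = 3.6 − -26.1 = 29.70; Δnorth = 30.8 − 29.2 = 1.60.
Bearing = atan2(Δeast, Δnorth) mod 360° = 86.92° ≈ 087°.

087°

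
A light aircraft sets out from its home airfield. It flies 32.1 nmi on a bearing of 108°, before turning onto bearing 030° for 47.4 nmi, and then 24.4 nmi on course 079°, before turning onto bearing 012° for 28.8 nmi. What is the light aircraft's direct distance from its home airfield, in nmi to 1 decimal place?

Leg 1 (108°, 32.1 nmi): east 32.1 sin 108° = 30.53, north 32.1 cos 108° = -9.92
Leg 2 (030°, 47.4 nmi): east 47.4 sin 30° = 23.70, north 47.4 cos 30° = 41.05
Leg 3 (079°, 24.4 nmi): east 24.4 sin 79° = 23.95, north 24.4 cos 79° = 4.66
Leg 4 (012°, 28.8 nmi): east 28.8 sin 12° = 5.99, north 28.8 cos 12° = 28.17
Net: 84.17 east, 63.96 north. Distance = √((84.17)² + (63.96)²) = 105.711 nmi.

105.7 nmi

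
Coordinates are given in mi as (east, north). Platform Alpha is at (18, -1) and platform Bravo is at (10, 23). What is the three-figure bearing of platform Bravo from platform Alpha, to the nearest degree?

Δeast = 10 − 18 = -8.00; Δnorth = 23 − -1 = 24.00.
Bearing = atan2(Δeast, Δnorth) mod 360° = 341.57° ≈ 342°.

342°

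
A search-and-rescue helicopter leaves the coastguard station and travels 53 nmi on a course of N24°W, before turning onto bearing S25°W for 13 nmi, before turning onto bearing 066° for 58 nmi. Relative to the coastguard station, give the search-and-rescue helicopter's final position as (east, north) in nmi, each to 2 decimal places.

(25.93, 60.23)

Leg 1 (N24°W, 53 nmi): east 53 sin 336° = -21.56, north 53 cos 336° = 48.42
Leg 2 (S25°W, 13 nmi): east 13 sin 205° = -5.49, north 13 cos 205° = -11.78
Leg 3 (066°, 58 nmi): east 58 sin 66° = 52.99, north 58 cos 66° = 23.59
Summing: 25.93 nmi east, 60.23 nmi north → (25.93, 60.23).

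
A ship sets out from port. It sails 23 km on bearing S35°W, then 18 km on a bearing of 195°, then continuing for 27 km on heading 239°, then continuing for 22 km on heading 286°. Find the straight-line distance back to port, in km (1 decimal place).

76.2 km

Leg 1 (S35°W, 23 km): east 23 sin 215° = -13.19, north 23 cos 215° = -18.84
Leg 2 (195°, 18 km): east 18 sin 195° = -4.66, north 18 cos 195° = -17.39
Leg 3 (239°, 27 km): east 27 sin 239° = -23.14, north 27 cos 239° = -13.91
Leg 4 (286°, 22 km): east 22 sin 286° = -21.15, north 22 cos 286° = 6.06
Net: -62.14 east, -44.07 north. Distance = √((-62.14)² + (-44.07)²) = 76.182 km.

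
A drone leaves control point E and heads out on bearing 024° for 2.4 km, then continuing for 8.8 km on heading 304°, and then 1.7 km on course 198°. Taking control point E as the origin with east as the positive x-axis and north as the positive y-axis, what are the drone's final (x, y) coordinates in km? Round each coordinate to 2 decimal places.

Leg 1 (024°, 2.4 km): east 2.4 sin 24° = 0.98, north 2.4 cos 24° = 2.19
Leg 2 (304°, 8.8 km): east 8.8 sin 304° = -7.30, north 8.8 cos 304° = 4.92
Leg 3 (198°, 1.7 km): east 1.7 sin 198° = -0.53, north 1.7 cos 198° = -1.62
Summing: -6.84 km east, 5.50 km north → (-6.84, 5.50).

(-6.84, 5.50)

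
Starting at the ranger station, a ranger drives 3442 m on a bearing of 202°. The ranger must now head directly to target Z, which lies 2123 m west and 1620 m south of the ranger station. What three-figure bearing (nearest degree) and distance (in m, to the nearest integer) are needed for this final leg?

332°, 1779 m

Leg 1 (202°, 3442 m): east 3442 sin 202° = -1289.40, north 3442 cos 202° = -3191.37
Current position: (-1289.40, -3191.37). Target: (-2123, -1620). Remaining: Δeast = -833.60, Δnorth = 1571.37.
Bearing = atan2(-833.60, 1571.37) mod 360° = 332.05°; distance = √((-833.60)² + (1571.37)²) = 1778.789 m.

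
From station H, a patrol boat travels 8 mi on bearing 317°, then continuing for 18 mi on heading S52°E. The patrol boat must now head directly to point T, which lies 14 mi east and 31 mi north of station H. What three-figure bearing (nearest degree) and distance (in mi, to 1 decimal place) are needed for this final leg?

Leg 1 (317°, 8 mi): east 8 sin 317° = -5.46, north 8 cos 317° = 5.85
Leg 2 (S52°E, 18 mi): east 18 sin 128° = 14.18, north 18 cos 128° = -11.08
Current position: (8.73, -5.23). Target: (14, 31). Remaining: Δeast = 5.27, Δnorth = 36.23.
Bearing = atan2(5.27, 36.23) mod 360° = 8.28°; distance = √((5.27)² + (36.23)²) = 36.613 mi.

008°, 36.6 mi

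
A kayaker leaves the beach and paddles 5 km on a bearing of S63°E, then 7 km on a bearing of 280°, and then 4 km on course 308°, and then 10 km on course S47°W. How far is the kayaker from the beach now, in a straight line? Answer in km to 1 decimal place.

14.0 km

Leg 1 (S63°E, 5 km): east 5 sin 117° = 4.46, north 5 cos 117° = -2.27
Leg 2 (280°, 7 km): east 7 sin 280° = -6.89, north 7 cos 280° = 1.22
Leg 3 (308°, 4 km): east 4 sin 308° = -3.15, north 4 cos 308° = 2.46
Leg 4 (S47°W, 10 km): east 10 sin 227° = -7.31, north 10 cos 227° = -6.82
Net: -12.90 east, -5.41 north. Distance = √((-12.90)² + (-5.41)²) = 13.993 km.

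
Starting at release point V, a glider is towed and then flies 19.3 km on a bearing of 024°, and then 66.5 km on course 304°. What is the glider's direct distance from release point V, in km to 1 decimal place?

Leg 1 (024°, 19.3 km): east 19.3 sin 24° = 7.85, north 19.3 cos 24° = 17.63
Leg 2 (304°, 66.5 km): east 66.5 sin 304° = -55.13, north 66.5 cos 304° = 37.19
Net: -47.28 east, 54.82 north. Distance = √((-47.28)² + (54.82)²) = 72.391 km.

72.4 km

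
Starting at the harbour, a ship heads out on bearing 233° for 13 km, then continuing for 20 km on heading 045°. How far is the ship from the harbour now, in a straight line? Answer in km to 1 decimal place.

7.4 km

Leg 1 (233°, 13 km): east 13 sin 233° = -10.38, north 13 cos 233° = -7.82
Leg 2 (045°, 20 km): east 20 sin 45° = 14.14, north 20 cos 45° = 14.14
Net: 3.76 east, 6.32 north. Distance = √((3.76)² + (6.32)²) = 7.353 km.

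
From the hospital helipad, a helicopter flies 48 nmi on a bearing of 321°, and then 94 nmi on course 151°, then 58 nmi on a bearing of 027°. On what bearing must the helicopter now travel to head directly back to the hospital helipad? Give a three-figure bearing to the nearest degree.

261°

Leg 1 (321°, 48 nmi): east 48 sin 321° = -30.21, north 48 cos 321° = 37.30
Leg 2 (151°, 94 nmi): east 94 sin 151° = 45.57, north 94 cos 151° = -82.21
Leg 3 (027°, 58 nmi): east 58 sin 27° = 26.33, north 58 cos 27° = 51.68
Net displacement: 41.70 east, 6.77 north. Direction back to start is (-41.70, -6.77): bearing = atan2(-41.70, -6.77) mod 360° = 260.78° ≈ 261°.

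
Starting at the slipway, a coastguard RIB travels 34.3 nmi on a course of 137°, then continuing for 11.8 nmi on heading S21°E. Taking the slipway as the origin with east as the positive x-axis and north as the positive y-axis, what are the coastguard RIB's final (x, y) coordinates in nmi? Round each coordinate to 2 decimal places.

(27.62, -36.10)

Leg 1 (137°, 34.3 nmi): east 34.3 sin 137° = 23.39, north 34.3 cos 137° = -25.09
Leg 2 (S21°E, 11.8 nmi): east 11.8 sin 159° = 4.23, north 11.8 cos 159° = -11.02
Summing: 27.62 nmi east, -36.10 nmi north → (27.62, -36.10).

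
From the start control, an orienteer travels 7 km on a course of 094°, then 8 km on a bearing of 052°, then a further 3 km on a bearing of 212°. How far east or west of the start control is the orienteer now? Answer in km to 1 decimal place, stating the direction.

Leg 1 (094°, 7 km): east 7 sin 94° = 6.98, north 7 cos 94° = -0.49
Leg 2 (052°, 8 km): east 8 sin 52° = 6.30, north 8 cos 52° = 4.93
Leg 3 (212°, 3 km): east 3 sin 212° = -1.59, north 3 cos 212° = -2.54
Net east component: 11.70 km.

11.7 km east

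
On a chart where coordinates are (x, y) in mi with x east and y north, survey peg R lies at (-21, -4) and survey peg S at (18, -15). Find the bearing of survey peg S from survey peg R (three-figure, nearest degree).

106°

Δeast = 18 − -21 = 39.00; Δnorth = -15 − -4 = -11.00.
Bearing = atan2(Δeast, Δnorth) mod 360° = 105.75° ≈ 106°.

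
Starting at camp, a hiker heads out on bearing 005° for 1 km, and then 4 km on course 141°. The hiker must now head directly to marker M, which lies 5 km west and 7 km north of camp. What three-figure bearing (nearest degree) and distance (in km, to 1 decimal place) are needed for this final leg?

Leg 1 (005°, 1 km): east 1 sin 5° = 0.09, north 1 cos 5° = 1.00
Leg 2 (141°, 4 km): east 4 sin 141° = 2.52, north 4 cos 141° = -3.11
Current position: (2.60, -2.11). Target: (-5, 7). Remaining: Δeast = -7.60, Δnorth = 9.11.
Bearing = atan2(-7.60, 9.11) mod 360° = 320.15°; distance = √((-7.60)² + (9.11)²) = 11.869 km.

320°, 11.9 km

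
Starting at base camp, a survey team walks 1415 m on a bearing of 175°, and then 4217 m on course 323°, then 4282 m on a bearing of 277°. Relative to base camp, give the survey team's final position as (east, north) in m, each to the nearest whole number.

Leg 1 (175°, 1415 m): east 1415 sin 175° = 123.33, north 1415 cos 175° = -1409.62
Leg 2 (323°, 4217 m): east 4217 sin 323° = -2537.85, north 4217 cos 323° = 3367.85
Leg 3 (277°, 4282 m): east 4282 sin 277° = -4250.08, north 4282 cos 277° = 521.84
Summing: -6664.61 m east, 2480.07 m north → (-6665, 2480).

(-6665, 2480)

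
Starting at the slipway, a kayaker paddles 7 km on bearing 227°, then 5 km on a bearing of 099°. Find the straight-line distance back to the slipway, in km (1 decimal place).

Leg 1 (227°, 7 km): east 7 sin 227° = -5.12, north 7 cos 227° = -4.77
Leg 2 (099°, 5 km): east 5 sin 99° = 4.94, north 5 cos 99° = -0.78
Net: -0.18 east, -5.56 north. Distance = √((-0.18)² + (-5.56)²) = 5.559 km.

5.6 km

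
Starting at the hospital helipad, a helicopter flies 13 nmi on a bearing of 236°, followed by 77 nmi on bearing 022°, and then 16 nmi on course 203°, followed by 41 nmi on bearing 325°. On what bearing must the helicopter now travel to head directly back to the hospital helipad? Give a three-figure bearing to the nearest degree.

172°

Leg 1 (236°, 13 nmi): east 13 sin 236° = -10.78, north 13 cos 236° = -7.27
Leg 2 (022°, 77 nmi): east 77 sin 22° = 28.84, north 77 cos 22° = 71.39
Leg 3 (203°, 16 nmi): east 16 sin 203° = -6.25, north 16 cos 203° = -14.73
Leg 4 (325°, 41 nmi): east 41 sin 325° = -23.52, north 41 cos 325° = 33.59
Net displacement: -11.70 east, 82.98 north. Direction back to start is (11.70, -82.98): bearing = atan2(11.70, -82.98) mod 360° = 171.97° ≈ 172°.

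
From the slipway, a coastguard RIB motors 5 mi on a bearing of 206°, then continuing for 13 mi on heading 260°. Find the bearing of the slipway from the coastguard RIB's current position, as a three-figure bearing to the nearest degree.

Leg 1 (206°, 5 mi): east 5 sin 206° = -2.19, north 5 cos 206° = -4.49
Leg 2 (260°, 13 mi): east 13 sin 260° = -12.80, north 13 cos 260° = -2.26
Net displacement: -14.99 east, -6.75 north. Direction back to start is (14.99, 6.75): bearing = atan2(14.99, 6.75) mod 360° = 65.76° ≈ 066°.

066°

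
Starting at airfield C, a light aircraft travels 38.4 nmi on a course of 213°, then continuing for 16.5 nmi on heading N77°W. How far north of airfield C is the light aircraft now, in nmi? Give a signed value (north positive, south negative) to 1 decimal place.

-28.5 nmi

Leg 1 (213°, 38.4 nmi): east 38.4 sin 213° = -20.91, north 38.4 cos 213° = -32.20
Leg 2 (N77°W, 16.5 nmi): east 16.5 sin 283° = -16.08, north 16.5 cos 283° = 3.71
Net north component: -28.49 nmi.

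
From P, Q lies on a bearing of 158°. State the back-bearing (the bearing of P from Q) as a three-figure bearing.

338°

Back-bearing = 158° + 180° = 338°.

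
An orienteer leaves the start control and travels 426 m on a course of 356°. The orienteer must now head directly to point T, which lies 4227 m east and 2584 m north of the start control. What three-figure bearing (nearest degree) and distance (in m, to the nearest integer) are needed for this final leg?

Leg 1 (356°, 426 m): east 426 sin 356° = -29.72, north 426 cos 356° = 424.96
Current position: (-29.72, 424.96). Target: (4227, 2584). Remaining: Δeast = 4256.72, Δnorth = 2159.04.
Bearing = atan2(4256.72, 2159.04) mod 360° = 63.11°; distance = √((4256.72)² + (2159.04)²) = 4772.953 m.

063°, 4773 m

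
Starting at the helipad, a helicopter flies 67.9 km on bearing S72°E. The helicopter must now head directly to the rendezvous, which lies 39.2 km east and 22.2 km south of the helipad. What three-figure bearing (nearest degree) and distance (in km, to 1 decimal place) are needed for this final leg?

267°, 25.4 km

Leg 1 (S72°E, 67.9 km): east 67.9 sin 108° = 64.58, north 67.9 cos 108° = -20.98
Current position: (64.58, -20.98). Target: (39.2, -22.2). Remaining: Δeast = -25.38, Δnorth = -1.22.
Bearing = atan2(-25.38, -1.22) mod 360° = 267.25°; distance = √((-25.38)² + (-1.22)²) = 25.406 km.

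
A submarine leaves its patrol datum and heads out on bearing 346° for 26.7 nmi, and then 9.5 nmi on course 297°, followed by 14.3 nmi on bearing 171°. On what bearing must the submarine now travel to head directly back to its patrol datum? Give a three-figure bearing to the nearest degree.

Leg 1 (346°, 26.7 nmi): east 26.7 sin 346° = -6.46, north 26.7 cos 346° = 25.91
Leg 2 (297°, 9.5 nmi): east 9.5 sin 297° = -8.46, north 9.5 cos 297° = 4.31
Leg 3 (171°, 14.3 nmi): east 14.3 sin 171° = 2.24, north 14.3 cos 171° = -14.12
Net displacement: -12.69 east, 16.10 north. Direction back to start is (12.69, -16.10): bearing = atan2(12.69, -16.10) mod 360° = 141.75° ≈ 142°.

142°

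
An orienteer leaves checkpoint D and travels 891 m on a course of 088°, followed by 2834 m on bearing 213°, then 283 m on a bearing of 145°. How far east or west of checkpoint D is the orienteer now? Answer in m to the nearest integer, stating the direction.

Leg 1 (088°, 891 m): east 891 sin 88° = 890.46, north 891 cos 88° = 31.10
Leg 2 (213°, 2834 m): east 2834 sin 213° = -1543.51, north 2834 cos 213° = -2376.79
Leg 3 (145°, 283 m): east 283 sin 145° = 162.32, north 283 cos 145° = -231.82
Net east component: -490.73 m.

491 m west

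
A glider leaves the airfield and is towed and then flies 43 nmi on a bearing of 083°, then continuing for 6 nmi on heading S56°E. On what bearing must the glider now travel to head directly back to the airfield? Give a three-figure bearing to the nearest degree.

Leg 1 (083°, 43 nmi): east 43 sin 83° = 42.68, north 43 cos 83° = 5.24
Leg 2 (S56°E, 6 nmi): east 6 sin 124° = 4.97, north 6 cos 124° = -3.36
Net displacement: 47.65 east, 1.89 north. Direction back to start is (-47.65, -1.89): bearing = atan2(-47.65, -1.89) mod 360° = 267.73° ≈ 268°.

268°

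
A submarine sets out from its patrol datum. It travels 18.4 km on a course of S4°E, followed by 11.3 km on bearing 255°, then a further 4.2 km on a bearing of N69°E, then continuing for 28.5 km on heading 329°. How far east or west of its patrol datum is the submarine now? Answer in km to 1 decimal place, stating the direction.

Leg 1 (S4°E, 18.4 km): east 18.4 sin 176° = 1.28, north 18.4 cos 176° = -18.36
Leg 2 (255°, 11.3 km): east 11.3 sin 255° = -10.91, north 11.3 cos 255° = -2.92
Leg 3 (N69°E, 4.2 km): east 4.2 sin 69° = 3.92, north 4.2 cos 69° = 1.51
Leg 4 (329°, 28.5 km): east 28.5 sin 329° = -14.68, north 28.5 cos 329° = 24.43
Net east component: -20.39 km.

20.4 km west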